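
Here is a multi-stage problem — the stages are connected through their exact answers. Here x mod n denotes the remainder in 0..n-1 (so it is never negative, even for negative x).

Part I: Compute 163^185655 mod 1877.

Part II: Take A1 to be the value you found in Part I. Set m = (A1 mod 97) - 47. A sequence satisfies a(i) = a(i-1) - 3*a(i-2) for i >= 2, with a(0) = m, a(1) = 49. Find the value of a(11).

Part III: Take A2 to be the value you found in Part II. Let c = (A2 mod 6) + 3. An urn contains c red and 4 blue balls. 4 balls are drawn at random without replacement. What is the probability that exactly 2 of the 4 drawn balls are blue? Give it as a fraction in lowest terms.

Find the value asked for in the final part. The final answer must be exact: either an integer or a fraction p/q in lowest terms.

Part I: squarings mod 1877: 163^1=163, 163^2=291, 163^4=216, 163^8=1608, 163^16=1035, 163^32=1335, 163^64=952, 163^128=1590, 163^256=1658, 163^512=1036, 163^1024=1529, 163^2048=976, 163^4096=937, 163^8192=1410, 163^16384=357, 163^32768=1690, 163^65536=1183, 163^131072=1124; 163^185655 = 163^1 * 163^2 * 163^4 * 163^16 * 163^32 * 163^256 * 163^1024 * 163^4096 * 163^16384 * 163^32768 * 163^131072 = 211 (mod 1877); answer 211
Part II: A1 = 211; m = -30; a(2) = 1*(49) - 3*(-30) = 139; iterating: a(2)=139, a(3)=-8, a(4)=-425, a(5)=-401, a(6)=874, a(7)=2077, a(8)=-545, a(9)=-6776, a(10)=-5141, a(11)=15187; answer 15187
Part III: A2 = 15187; c = 4; total draws C(8,4) = 70; favorable C(4,2)*C(4,2) = 36; P = 18/35; answer 18/35

18/35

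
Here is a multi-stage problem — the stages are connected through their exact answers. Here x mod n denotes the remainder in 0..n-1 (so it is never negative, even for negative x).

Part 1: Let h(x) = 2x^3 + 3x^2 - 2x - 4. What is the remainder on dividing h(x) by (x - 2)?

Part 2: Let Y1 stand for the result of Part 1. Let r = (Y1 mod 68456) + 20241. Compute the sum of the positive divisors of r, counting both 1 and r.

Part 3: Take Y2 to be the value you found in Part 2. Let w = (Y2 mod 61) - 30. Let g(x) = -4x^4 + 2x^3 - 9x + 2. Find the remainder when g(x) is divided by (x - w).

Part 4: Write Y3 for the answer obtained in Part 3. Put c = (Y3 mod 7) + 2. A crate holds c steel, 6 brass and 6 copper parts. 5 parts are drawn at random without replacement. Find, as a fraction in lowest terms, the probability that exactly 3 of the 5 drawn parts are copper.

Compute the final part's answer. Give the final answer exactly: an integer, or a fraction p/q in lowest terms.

Part 1: remainder = value at the root: 2*(2)^3 + 3*(2)^2 - 2*(2)^1 - 4 = (16) + (12) + (-4) + (-4) = 20; answer 20
Part 2: Y1 = 20; r = 20261; 20261 is prime, so its only divisors are 1 and 20261; sigma = 1 + 20261 = 20262; answer 20262
Part 3: Y2 = 20262; w = -20; remainder = value at the root: -4*(-20)^4 + 2*(-20)^3 - 9*(-20)^1 + 2 = (-640000) + (-16000) + (180) + (2) = -655818; answer -655818
Part 4: Y3 = -655818; c = 7; total draws C(19,5) = 11628; favorable C(6,3)*C(13,2) = 1560; P = 130/969; answer 130/969

130/969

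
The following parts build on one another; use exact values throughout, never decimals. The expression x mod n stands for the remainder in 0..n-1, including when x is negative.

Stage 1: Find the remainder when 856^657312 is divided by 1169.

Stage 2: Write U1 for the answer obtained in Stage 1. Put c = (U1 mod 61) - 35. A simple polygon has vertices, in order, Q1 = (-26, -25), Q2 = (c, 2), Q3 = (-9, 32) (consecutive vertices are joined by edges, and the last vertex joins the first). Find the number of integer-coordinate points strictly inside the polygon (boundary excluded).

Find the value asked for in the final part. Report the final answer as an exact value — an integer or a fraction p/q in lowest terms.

255

Stage 1: squarings mod 1169: 856^1=856, 856^2=942, 856^4=93, 856^8=466, 856^16=891, 856^32=130, 856^64=534, 856^128=1089, 856^256=555, 856^512=578, 856^1024=919, 856^2048=543, 856^4096=261, 856^8192=319, 856^16384=58, 856^32768=1026, 856^65536=576, 856^131072=949, 856^262144=471, 856^524288=900; 856^657312 = 856^32 * 856^128 * 856^256 * 856^512 * 856^1024 * 856^131072 * 856^524288 = 862 (mod 1169); answer 862
Stage 2: U1 = 862; c = -27; cross terms: (-26*2 - -27*-25)=-727, (-27*32 - -9*2)=-846, (-9*-25 - -26*32)=1057; twice the area = |-516| = 516; area = 258; boundary points = 1 + 6 + 1 = 8; strictly interior points = area - boundary/2 + 1 = 255; answer 255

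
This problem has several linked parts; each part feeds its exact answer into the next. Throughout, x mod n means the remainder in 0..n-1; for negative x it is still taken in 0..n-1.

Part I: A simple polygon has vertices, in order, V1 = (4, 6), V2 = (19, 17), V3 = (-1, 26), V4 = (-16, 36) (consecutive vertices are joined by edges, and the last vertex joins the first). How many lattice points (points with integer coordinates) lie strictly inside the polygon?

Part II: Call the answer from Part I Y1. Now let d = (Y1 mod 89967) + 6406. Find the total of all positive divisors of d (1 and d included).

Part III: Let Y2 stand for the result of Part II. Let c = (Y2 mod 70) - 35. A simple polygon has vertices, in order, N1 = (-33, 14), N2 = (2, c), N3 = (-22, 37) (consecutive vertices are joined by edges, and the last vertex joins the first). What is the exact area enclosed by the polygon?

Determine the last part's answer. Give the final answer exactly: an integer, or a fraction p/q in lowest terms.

386

Part I: cross terms: (4*17 - 19*6)=-46, (19*26 - -1*17)=511, (-1*36 - -16*26)=380, (-16*6 - 4*36)=-240; twice the area = |605| = 605; area = 605/2; boundary points = 1 + 1 + 5 + 10 = 17; strictly interior points = area - boundary/2 + 1 = 295; answer 295
Part II: Y1 = 295; d = 6701; 6701 is prime, so its only divisors are 1 and 6701; sigma = 1 + 6701 = 6702; answer 6702
Part III: Y2 = 6702; c = 17; cross terms: (-33*17 - 2*14)=-589, (2*37 - -22*17)=448, (-22*14 - -33*37)=913; twice the area = |772| = 772; area = 386; answer 386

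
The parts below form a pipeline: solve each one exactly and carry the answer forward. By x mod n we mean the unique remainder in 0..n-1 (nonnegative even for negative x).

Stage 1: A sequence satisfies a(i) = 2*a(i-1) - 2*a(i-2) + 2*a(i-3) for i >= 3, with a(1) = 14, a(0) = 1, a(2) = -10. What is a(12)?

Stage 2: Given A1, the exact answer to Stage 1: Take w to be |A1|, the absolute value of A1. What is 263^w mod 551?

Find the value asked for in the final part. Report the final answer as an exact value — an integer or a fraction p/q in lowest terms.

1

Stage 1: a(3) = 2*(-10) - 2*(14) + 2*(1) = -46; iterating: a(3)=-46, a(4)=-44, a(5)=-16, a(6)=-36, a(7)=-128, a(8)=-216, a(9)=-248, a(10)=-320, a(11)=-576, a(12)=-1008; answer -1008
Stage 2: A1 = -1008; w = 1008; squarings mod 551: 263^1=263, 263^2=294, 263^4=480, 263^8=82, 263^16=112, 263^32=422, 263^64=111, 263^128=199, 263^256=480, 263^512=82; 263^1008 = 263^16 * 263^32 * 263^64 * 263^128 * 263^256 * 263^512 = 1 (mod 551); answer 1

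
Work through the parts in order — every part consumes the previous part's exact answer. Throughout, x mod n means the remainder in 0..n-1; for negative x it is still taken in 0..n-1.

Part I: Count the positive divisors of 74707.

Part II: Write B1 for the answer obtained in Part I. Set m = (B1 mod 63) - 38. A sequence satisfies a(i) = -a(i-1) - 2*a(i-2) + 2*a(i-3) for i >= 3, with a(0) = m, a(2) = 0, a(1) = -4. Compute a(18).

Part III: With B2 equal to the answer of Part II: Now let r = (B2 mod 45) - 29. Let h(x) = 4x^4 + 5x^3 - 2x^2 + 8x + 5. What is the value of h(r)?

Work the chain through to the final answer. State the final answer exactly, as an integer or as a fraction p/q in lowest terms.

5

Part I: 74707 is prime, so its only divisors are 1 and 74707; count = 2; answer 2
Part II: B1 = 2; m = -36; a(3) = -1*(0) - 2*(-4) + 2*(-36) = -64; iterating: a(3)=-64, a(4)=56, a(5)=72, a(6)=-312, a(7)=280, a(8)=488, a(9)=-1672, a(10)=1256, a(11)=3064, a(12)=-8920, a(13)=5304, a(14)=18664, a(15)=-47112, a(16)=20392, a(17)=111160, a(18)=-246168; answer -246168
Part III: B2 = -246168; r = -2; 4*(-2)^4 + 5*(-2)^3 - 2*(-2)^2 + 8*(-2)^1 + 5 = (64) + (-40) + (-8) + (-16) + (5) = 5; answer 5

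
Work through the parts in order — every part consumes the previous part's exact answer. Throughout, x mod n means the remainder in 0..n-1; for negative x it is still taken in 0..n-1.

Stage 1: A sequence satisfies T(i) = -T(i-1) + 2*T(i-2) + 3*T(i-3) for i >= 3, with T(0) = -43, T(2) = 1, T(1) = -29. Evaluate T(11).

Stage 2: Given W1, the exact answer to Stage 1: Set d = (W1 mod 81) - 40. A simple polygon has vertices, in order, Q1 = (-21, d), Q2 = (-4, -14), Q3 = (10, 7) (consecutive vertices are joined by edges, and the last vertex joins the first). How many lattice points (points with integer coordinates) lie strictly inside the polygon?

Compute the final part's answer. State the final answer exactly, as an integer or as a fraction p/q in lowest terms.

Stage 1: T(3) = -1*(1) + 2*(-29) + 3*(-43) = -188; iterating: T(3)=-188, T(4)=103, T(5)=-476, T(6)=118, T(7)=-761, T(8)=-431, T(9)=-737, T(10)=-2408, T(11)=-359; answer -359
Stage 2: W1 = -359; d = 6; cross terms: (-21*-14 - -4*6)=318, (-4*7 - 10*-14)=112, (10*6 - -21*7)=207; twice the area = |637| = 637; area = 637/2; boundary points = 1 + 7 + 1 = 9; strictly interior points = area - boundary/2 + 1 = 315; answer 315

315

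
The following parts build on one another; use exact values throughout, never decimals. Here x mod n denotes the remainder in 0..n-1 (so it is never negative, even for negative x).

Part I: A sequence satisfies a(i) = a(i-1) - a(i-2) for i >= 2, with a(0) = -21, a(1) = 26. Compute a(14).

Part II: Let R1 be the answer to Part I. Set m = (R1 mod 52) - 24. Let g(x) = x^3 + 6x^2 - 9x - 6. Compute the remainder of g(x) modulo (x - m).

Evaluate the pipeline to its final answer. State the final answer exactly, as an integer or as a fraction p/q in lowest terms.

Part I: a(2) = 1*(26) - 1*(-21) = 47; iterating: a(2)=47, a(3)=21, a(4)=-26, a(5)=-47, a(6)=-21, a(7)=26, a(8)=47, a(9)=21, a(10)=-26, a(11)=-47, a(12)=-21, a(13)=26, a(14)=47; answer 47
Part II: R1 = 47; m = 23; remainder = value at the root: 1*(23)^3 + 6*(23)^2 - 9*(23)^1 - 6 = (12167) + (3174) + (-207) + (-6) = 15128; answer 15128

15128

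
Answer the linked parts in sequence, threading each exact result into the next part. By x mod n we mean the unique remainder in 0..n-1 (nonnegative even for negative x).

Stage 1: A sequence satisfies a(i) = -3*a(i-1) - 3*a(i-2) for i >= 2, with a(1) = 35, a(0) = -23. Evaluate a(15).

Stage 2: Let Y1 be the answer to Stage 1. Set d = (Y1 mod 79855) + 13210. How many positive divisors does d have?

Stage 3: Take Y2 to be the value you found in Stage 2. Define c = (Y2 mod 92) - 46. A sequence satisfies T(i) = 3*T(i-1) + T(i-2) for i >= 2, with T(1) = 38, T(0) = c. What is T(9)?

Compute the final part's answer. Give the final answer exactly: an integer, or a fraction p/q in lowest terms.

Stage 1: a(2) = -3*(35) - 3*(-23) = -36; iterating: a(2)=-36, a(3)=3, a(4)=99, a(5)=-306, a(6)=621, a(7)=-945, a(8)=972, a(9)=-81, a(10)=-2673, a(11)=8262, a(12)=-16767, a(13)=25515, a(14)=-26244, a(15)=2187; answer 2187
Stage 2: Y1 = 2187; d = 15397; 15397 = 89 * 173; number of divisors = (1+1) * (1+1) = 4; answer 4
Stage 3: Y2 = 4; c = -42; T(2) = 3*(38) + 1*(-42) = 72; iterating: T(2)=72, T(3)=254, T(4)=834, T(5)=2756, T(6)=9102, T(7)=30062, T(8)=99288, T(9)=327926; answer 327926

327926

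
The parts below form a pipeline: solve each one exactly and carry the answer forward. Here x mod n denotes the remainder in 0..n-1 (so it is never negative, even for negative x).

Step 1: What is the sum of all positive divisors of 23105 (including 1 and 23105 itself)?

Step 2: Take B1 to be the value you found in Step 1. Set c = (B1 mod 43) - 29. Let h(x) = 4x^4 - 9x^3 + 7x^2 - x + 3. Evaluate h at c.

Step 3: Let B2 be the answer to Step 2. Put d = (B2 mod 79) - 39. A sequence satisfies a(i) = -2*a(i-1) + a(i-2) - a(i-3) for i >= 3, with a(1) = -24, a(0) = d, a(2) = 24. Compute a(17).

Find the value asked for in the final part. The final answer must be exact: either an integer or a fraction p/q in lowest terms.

Step 1: 23105 = 5 * 4621; sigma = (1 + 5) * (1 + 4621) = 6 * 4622 = 27732; answer 27732
Step 2: B1 = 27732; c = 11; 4*(11)^4 - 9*(11)^3 + 7*(11)^2 - 1*(11)^1 + 3 = (58564) + (-11979) + (847) + (-11) + (3) = 47424; answer 47424
Step 3: B2 = 47424; d = -15; a(3) = -2*(24) + 1*(-24) - 1*(-15) = -57; iterating: a(3)=-57, a(4)=162, a(5)=-405, a(6)=1029, a(7)=-2625, a(8)=6684, a(9)=-17022, a(10)=43353, a(11)=-110412, a(12)=281199, a(13)=-716163, a(14)=1823937, a(15)=-4645236, a(16)=11830572, a(17)=-30130317; answer -30130317

-30130317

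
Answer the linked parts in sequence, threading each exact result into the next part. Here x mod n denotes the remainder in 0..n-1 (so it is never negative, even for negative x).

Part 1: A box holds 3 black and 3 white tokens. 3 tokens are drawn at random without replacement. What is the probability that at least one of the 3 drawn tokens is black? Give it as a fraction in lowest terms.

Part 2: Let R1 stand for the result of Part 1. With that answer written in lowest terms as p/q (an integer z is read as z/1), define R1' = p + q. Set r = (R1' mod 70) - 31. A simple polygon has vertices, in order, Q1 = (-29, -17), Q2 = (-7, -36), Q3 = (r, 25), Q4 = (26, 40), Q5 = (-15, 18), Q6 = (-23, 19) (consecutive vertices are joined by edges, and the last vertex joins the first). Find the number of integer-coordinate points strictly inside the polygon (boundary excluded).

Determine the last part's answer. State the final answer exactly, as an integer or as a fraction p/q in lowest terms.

1418

Part 1: total draws C(6,3) = 20; complement C(3,3) = 1; favorable 20 - 1 = 19; P = 19/20; answer 19/20
Part 2: R1 = 19/20; threaded value p + q = 39; r = 8; cross terms: (-29*-36 - -7*-17)=925, (-7*25 - 8*-36)=113, (8*40 - 26*25)=-330, (26*18 - -15*40)=1068, (-15*19 - -23*18)=129, (-23*-17 - -29*19)=942; twice the area = |2847| = 2847; area = 2847/2; boundary points = 1 + 1 + 3 + 1 + 1 + 6 = 13; strictly interior points = area - boundary/2 + 1 = 1418; answer 1418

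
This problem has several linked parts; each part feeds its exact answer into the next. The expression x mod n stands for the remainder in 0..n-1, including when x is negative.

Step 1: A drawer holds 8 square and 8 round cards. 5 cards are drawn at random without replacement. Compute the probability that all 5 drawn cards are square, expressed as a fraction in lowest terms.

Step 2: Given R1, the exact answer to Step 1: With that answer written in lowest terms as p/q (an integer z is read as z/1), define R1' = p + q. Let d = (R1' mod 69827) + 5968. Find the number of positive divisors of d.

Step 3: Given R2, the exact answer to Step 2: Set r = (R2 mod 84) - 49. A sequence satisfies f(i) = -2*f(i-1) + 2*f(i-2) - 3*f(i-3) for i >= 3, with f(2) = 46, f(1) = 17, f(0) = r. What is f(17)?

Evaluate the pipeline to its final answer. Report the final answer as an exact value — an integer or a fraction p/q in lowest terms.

Step 1: total draws C(16,5) = 4368; favorable C(8,5) = 56; P = 1/78; answer 1/78
Step 2: R1 = 1/78; threaded value p + q = 79; d = 6047; 6047 is prime, so its only divisors are 1 and 6047; count = 2; answer 2
Step 3: R2 = 2; r = -47; f(3) = -2*(46) + 2*(17) - 3*(-47) = 83; iterating: f(3)=83, f(4)=-125, f(5)=278, f(6)=-1055, f(7)=3041, f(8)=-9026, f(9)=27299, f(10)=-81773, f(11)=245222, f(12)=-735887, f(13)=2207537, f(14)=-6622514, f(15)=19867763, f(16)=-59603165, f(17)=178809398; answer 178809398

178809398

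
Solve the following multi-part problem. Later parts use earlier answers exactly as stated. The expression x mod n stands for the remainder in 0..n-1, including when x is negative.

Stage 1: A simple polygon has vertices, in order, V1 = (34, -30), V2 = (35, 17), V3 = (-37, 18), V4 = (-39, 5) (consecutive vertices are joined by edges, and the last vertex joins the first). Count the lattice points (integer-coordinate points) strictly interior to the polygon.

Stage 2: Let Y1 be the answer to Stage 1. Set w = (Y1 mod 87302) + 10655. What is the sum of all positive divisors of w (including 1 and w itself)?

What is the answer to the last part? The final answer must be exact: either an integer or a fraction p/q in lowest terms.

24120

Stage 1: cross terms: (34*17 - 35*-30)=1628, (35*18 - -37*17)=1259, (-37*5 - -39*18)=517, (-39*-30 - 34*5)=1000; twice the area = |4404| = 4404; area = 2202; boundary points = 1 + 1 + 1 + 1 = 4; strictly interior points = area - boundary/2 + 1 = 2201; answer 2201
Stage 2: Y1 = 2201; w = 12856; 12856 = 2^3 * 1607; sigma = (1 + 2 + 4 + 8) * (1 + 1607) = 15 * 1608 = 24120; answer 24120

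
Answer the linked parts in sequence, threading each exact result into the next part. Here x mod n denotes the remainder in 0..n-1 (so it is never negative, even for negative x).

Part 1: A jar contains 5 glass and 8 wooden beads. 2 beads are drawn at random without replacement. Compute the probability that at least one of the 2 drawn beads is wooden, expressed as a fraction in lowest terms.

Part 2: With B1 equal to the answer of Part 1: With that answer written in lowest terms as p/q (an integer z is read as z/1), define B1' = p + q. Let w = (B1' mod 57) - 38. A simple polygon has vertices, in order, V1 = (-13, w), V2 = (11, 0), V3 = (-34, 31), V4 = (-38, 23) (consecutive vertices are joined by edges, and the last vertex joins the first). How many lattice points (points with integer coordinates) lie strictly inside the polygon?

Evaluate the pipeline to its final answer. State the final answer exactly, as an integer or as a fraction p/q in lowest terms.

1052

Part 1: total draws C(13,2) = 78; complement C(5,2) = 10; favorable 78 - 10 = 68; P = 34/39; answer 34/39
Part 2: B1 = 34/39; threaded value p + q = 73; w = -22; cross terms: (-13*0 - 11*-22)=242, (11*31 - -34*0)=341, (-34*23 - -38*31)=396, (-38*-22 - -13*23)=1135; twice the area = |2114| = 2114; area = 1057; boundary points = 2 + 1 + 4 + 5 = 12; strictly interior points = area - boundary/2 + 1 = 1052; answer 1052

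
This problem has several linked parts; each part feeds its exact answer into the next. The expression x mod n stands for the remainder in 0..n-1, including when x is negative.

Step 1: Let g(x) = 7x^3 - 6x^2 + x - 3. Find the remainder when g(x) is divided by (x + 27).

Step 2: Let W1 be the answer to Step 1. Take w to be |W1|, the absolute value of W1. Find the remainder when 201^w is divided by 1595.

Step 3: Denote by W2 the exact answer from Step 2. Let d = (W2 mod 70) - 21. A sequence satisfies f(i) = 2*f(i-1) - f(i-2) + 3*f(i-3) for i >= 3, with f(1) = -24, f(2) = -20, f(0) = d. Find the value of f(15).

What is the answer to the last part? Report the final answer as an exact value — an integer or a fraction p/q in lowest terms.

427424

Step 1: remainder = value at the root: 7*(-27)^3 - 6*(-27)^2 + 1*(-27)^1 - 3 = (-137781) + (-4374) + (-27) + (-3) = -142185; answer -142185
Step 2: W1 = -142185; w = 142185; squarings mod 1595: 201^1=201, 201^2=526, 201^4=741, 201^8=401, 201^16=1301, 201^32=306, 201^64=1126, 201^128=1446, 201^256=1466, 201^512=691, 201^1024=576, 201^2048=16, 201^4096=256, 201^8192=141, 201^16384=741, 201^32768=401, 201^65536=1301, 201^131072=306; 201^142185 = 201^1 * 201^8 * 201^32 * 201^64 * 201^256 * 201^512 * 201^2048 * 201^8192 * 201^131072 = 56 (mod 1595); answer 56
Step 3: W2 = 56; d = 35; f(3) = 2*(-20) - 1*(-24) + 3*(35) = 89; iterating: f(3)=89, f(4)=126, f(5)=103, f(6)=347, f(7)=969, f(8)=1900, f(9)=3872, f(10)=8751, f(11)=19330, f(12)=41525, f(13)=89973, f(14)=196411, f(15)=427424; answer 427424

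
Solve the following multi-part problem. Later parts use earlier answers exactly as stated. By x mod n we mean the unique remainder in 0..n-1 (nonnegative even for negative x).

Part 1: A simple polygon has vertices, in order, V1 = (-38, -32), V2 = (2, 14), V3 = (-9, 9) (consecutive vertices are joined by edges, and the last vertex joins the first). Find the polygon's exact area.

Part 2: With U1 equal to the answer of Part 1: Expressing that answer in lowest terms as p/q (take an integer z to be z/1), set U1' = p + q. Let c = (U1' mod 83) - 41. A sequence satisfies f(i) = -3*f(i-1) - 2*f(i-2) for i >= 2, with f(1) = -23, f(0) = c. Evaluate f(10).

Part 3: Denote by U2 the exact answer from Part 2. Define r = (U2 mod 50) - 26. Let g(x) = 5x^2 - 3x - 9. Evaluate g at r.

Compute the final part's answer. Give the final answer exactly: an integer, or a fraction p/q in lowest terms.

Part 1: cross terms: (-38*14 - 2*-32)=-468, (2*9 - -9*14)=144, (-9*-32 - -38*9)=630; twice the area = |306| = 306; area = 153; answer 153
Part 2: U1 = 153; threaded value p + q = 154; c = 30; f(2) = -3*(-23) - 2*(30) = 9; iterating: f(2)=9, f(3)=19, f(4)=-75, f(5)=187, f(6)=-411, f(7)=859, f(8)=-1755, f(9)=3547, f(10)=-7131; answer -7131
Part 3: U2 = -7131; r = -7; 5*(-7)^2 - 3*(-7)^1 - 9 = (245) + (21) + (-9) = 257; answer 257

257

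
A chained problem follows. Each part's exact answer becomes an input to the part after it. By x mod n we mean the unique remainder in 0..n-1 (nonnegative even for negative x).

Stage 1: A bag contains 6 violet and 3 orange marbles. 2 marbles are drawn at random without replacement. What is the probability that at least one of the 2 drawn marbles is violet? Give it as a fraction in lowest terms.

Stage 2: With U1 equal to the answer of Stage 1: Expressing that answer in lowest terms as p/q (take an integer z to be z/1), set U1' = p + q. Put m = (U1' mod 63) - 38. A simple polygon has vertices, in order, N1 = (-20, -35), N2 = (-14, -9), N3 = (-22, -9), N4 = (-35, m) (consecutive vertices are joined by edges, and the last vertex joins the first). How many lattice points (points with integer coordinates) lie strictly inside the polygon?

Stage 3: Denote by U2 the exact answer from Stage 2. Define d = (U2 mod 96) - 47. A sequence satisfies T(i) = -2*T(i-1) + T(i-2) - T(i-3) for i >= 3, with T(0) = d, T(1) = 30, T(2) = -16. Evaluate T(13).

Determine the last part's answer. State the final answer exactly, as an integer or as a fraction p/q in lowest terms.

445905

Stage 1: total draws C(9,2) = 36; complement C(3,2) = 3; favorable 36 - 3 = 33; P = 11/12; answer 11/12
Stage 2: U1 = 11/12; threaded value p + q = 23; m = -15; cross terms: (-20*-9 - -14*-35)=-310, (-14*-9 - -22*-9)=-72, (-22*-15 - -35*-9)=15, (-35*-35 - -20*-15)=925; twice the area = |558| = 558; area = 279; boundary points = 2 + 8 + 1 + 5 = 16; strictly interior points = area - boundary/2 + 1 = 272; answer 272
Stage 3: U2 = 272; d = 33; T(3) = -2*(-16) + 1*(30) - 1*(33) = 29; iterating: T(3)=29, T(4)=-104, T(5)=253, T(6)=-639, T(7)=1635, T(8)=-4162, T(9)=10598, T(10)=-26993, T(11)=68746, T(12)=-175083, T(13)=445905; answer 445905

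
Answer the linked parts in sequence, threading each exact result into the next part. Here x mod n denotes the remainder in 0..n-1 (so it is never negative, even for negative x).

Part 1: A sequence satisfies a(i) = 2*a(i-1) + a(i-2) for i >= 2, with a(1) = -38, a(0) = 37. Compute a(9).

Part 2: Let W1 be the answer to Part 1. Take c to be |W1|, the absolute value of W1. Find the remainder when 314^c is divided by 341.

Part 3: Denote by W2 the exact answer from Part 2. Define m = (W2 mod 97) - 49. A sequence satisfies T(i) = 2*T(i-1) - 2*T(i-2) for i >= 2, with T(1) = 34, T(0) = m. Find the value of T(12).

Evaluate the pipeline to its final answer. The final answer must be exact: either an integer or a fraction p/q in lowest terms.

-1088

Part 1: a(2) = 2*(-38) + 1*(37) = -39; iterating: a(2)=-39, a(3)=-116, a(4)=-271, a(5)=-658, a(6)=-1587, a(7)=-3832, a(8)=-9251, a(9)=-22334; answer -22334
Part 2: W1 = -22334; c = 22334; squarings mod 341: 314^1=314, 314^2=47, 314^4=163, 314^8=312, 314^16=159, 314^32=47, 314^64=163, 314^128=312, 314^256=159, 314^512=47, 314^1024=163, 314^2048=312, 314^4096=159, 314^8192=47, 314^16384=163; 314^22334 = 314^2 * 314^4 * 314^8 * 314^16 * 314^32 * 314^256 * 314^512 * 314^1024 * 314^4096 * 314^16384 = 163 (mod 341); answer 163
Part 3: W2 = 163; m = 17; T(2) = 2*(34) - 2*(17) = 34; iterating: T(2)=34, T(3)=0, T(4)=-68, T(5)=-136, T(6)=-136, T(7)=0, T(8)=272, T(9)=544, T(10)=544, T(11)=0, T(12)=-1088; answer -1088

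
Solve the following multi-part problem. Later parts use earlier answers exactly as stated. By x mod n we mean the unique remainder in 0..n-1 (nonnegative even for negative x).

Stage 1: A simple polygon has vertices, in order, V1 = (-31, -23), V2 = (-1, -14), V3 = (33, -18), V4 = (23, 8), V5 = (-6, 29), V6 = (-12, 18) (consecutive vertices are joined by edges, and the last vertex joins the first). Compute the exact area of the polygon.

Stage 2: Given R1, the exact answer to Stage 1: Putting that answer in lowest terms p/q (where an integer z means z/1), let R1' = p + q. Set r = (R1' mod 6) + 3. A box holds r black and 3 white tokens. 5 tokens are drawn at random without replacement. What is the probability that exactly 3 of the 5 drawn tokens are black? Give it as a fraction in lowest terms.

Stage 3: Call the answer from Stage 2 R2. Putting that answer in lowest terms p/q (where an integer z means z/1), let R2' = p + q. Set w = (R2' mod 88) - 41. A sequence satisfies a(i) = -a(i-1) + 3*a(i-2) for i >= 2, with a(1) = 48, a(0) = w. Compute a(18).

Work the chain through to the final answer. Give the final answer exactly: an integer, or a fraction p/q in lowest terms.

Stage 1: cross terms: (-31*-14 - -1*-23)=411, (-1*-18 - 33*-14)=480, (33*8 - 23*-18)=678, (23*29 - -6*8)=715, (-6*18 - -12*29)=240, (-12*-23 - -31*18)=834; twice the area = |3358| = 3358; area = 1679; answer 1679
Stage 2: R1 = 1679; threaded value p + q = 1680; r = 3; total draws C(6,5) = 6; favorable C(3,3)*C(3,2) = 3; P = 1/2; answer 1/2
Stage 3: R2 = 1/2; threaded value p + q = 3; w = -38; a(2) = -1*(48) + 3*(-38) = -162; iterating: a(2)=-162, a(3)=306, a(4)=-792, a(5)=1710, a(6)=-4086, a(7)=9216, a(8)=-21474, a(9)=49122, a(10)=-113544, a(11)=260910, a(12)=-601542, a(13)=1384272, a(14)=-3188898, a(15)=7341714, a(16)=-16908408, a(17)=38933550, a(18)=-89658774; answer -89658774

-89658774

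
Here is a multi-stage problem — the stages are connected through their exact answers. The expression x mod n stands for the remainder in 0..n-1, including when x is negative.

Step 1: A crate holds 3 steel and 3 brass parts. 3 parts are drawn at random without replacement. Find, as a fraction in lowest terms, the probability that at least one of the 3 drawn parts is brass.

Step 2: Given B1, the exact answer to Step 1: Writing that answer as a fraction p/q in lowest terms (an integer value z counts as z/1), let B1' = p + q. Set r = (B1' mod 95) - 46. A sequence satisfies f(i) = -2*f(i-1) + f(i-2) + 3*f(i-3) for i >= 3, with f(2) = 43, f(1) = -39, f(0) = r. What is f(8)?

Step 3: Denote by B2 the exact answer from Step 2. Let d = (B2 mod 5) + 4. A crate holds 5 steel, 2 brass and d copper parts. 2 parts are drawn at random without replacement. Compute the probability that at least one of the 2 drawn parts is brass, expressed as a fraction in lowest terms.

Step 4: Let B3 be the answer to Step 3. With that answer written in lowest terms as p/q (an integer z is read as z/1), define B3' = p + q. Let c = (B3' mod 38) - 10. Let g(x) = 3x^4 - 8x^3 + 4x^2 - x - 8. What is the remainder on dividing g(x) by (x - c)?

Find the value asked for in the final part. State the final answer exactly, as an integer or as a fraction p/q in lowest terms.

Step 1: total draws C(6,3) = 20; complement C(3,3) = 1; favorable 20 - 1 = 19; P = 19/20; answer 19/20
Step 2: B1 = 19/20; threaded value p + q = 39; r = -7; f(3) = -2*(43) + 1*(-39) + 3*(-7) = -146; iterating: f(3)=-146, f(4)=218, f(5)=-453, f(6)=686, f(7)=-1171, f(8)=1669; answer 1669
Step 3: B2 = 1669; d = 8; total draws C(15,2) = 105; complement C(13,2) = 78; favorable 105 - 78 = 27; P = 9/35; answer 9/35
Step 4: B3 = 9/35; threaded value p + q = 44; c = -4; remainder = value at the root: 3*(-4)^4 - 8*(-4)^3 + 4*(-4)^2 - 1*(-4)^1 - 8 = (768) + (512) + (64) + (4) + (-8) = 1340; answer 1340

1340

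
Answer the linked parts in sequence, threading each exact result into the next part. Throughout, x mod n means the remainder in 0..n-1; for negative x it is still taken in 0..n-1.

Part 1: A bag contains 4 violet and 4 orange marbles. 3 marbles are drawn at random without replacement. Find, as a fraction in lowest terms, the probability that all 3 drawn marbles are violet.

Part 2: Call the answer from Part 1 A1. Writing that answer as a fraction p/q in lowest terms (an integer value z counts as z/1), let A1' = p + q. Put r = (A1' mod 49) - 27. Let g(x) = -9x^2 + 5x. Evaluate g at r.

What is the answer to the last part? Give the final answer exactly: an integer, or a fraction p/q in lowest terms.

-1356

Part 1: total draws C(8,3) = 56; favorable C(4,3) = 4; P = 1/14; answer 1/14
Part 2: A1 = 1/14; threaded value p + q = 15; r = -12; -9*(-12)^2 + 5*(-12)^1 = (-1296) + (-60) = -1356; answer -1356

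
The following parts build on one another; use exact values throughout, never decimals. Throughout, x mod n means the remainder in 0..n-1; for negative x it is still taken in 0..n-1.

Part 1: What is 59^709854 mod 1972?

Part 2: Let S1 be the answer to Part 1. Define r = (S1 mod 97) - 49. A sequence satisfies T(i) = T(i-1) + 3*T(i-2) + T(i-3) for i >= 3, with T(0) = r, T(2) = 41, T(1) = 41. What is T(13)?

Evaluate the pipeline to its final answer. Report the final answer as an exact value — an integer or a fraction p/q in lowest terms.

828001

Part 1: squarings mod 1972: 59^1=59, 59^2=1509, 59^4=1393, 59^8=1, 59^16=1, 59^32=1, 59^64=1, 59^128=1, 59^256=1, 59^512=1, 59^1024=1, 59^2048=1, 59^4096=1, 59^8192=1, 59^16384=1, 59^32768=1, 59^65536=1, 59^131072=1, 59^262144=1, 59^524288=1; 59^709854 = 59^2 * 59^4 * 59^8 * 59^16 * 59^64 * 59^128 * 59^1024 * 59^4096 * 59^16384 * 59^32768 * 59^131072 * 59^524288 = 1857 (mod 1972); answer 1857
Part 2: S1 = 1857; r = -35; T(3) = 1*(41) + 3*(41) + 1*(-35) = 129; iterating: T(3)=129, T(4)=293, T(5)=721, T(6)=1729, T(7)=4185, T(8)=10093, T(9)=24377, T(10)=58841, T(11)=142065, T(12)=342965, T(13)=828001; answer 828001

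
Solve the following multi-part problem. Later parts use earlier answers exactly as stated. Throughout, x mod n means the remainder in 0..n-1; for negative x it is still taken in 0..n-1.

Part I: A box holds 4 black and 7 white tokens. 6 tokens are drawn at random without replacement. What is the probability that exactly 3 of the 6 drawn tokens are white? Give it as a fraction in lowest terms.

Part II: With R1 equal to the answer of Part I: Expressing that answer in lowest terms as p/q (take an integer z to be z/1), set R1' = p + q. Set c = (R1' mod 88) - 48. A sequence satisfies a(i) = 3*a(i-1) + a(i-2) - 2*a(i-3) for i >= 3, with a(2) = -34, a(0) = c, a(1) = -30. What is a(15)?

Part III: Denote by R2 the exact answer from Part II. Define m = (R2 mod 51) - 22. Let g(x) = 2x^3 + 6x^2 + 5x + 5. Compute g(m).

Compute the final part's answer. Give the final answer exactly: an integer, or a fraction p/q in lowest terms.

-1986

Part I: total draws C(11,6) = 462; favorable C(7,3)*C(4,3) = 140; P = 10/33; answer 10/33
Part II: R1 = 10/33; threaded value p + q = 43; c = -5; a(3) = 3*(-34) + 1*(-30) - 2*(-5) = -122; iterating: a(3)=-122, a(4)=-340, a(5)=-1074, a(6)=-3318, a(7)=-10348, a(8)=-32214, a(9)=-100354, a(10)=-312580, a(11)=-973666, a(12)=-3032870, a(13)=-9447116, a(14)=-29426886, a(15)=-91662034; answer -91662034
Part III: R2 = -91662034; m = -11; 2*(-11)^3 + 6*(-11)^2 + 5*(-11)^1 + 5 = (-2662) + (726) + (-55) + (5) = -1986; answer -1986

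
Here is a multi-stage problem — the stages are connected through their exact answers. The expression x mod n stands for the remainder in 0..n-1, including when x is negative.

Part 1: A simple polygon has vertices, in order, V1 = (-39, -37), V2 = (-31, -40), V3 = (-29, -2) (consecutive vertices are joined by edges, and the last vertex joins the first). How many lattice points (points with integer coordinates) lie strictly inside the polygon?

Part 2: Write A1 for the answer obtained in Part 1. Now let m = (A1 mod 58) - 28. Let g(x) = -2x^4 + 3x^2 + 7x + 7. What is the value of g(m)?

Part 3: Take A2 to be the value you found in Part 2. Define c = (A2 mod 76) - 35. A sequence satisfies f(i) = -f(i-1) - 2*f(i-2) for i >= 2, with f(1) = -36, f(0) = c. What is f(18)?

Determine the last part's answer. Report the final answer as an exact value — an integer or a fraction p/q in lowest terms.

-1276

Part 1: cross terms: (-39*-40 - -31*-37)=413, (-31*-2 - -29*-40)=-1098, (-29*-37 - -39*-2)=995; twice the area = |310| = 310; area = 155; boundary points = 1 + 2 + 5 = 8; strictly interior points = area - boundary/2 + 1 = 152; answer 152
Part 2: A1 = 152; m = 8; -2*(8)^4 + 3*(8)^2 + 7*(8)^1 + 7 = (-8192) + (192) + (56) + (7) = -7937; answer -7937
Part 3: A2 = -7937; c = 8; f(2) = -1*(-36) - 2*(8) = 20; iterating: f(2)=20, f(3)=52, f(4)=-92, f(5)=-12, f(6)=196, f(7)=-172, f(8)=-220, f(9)=564, f(10)=-124, f(11)=-1004, f(12)=1252, f(13)=756, f(14)=-3260, f(15)=1748, f(16)=4772, f(17)=-8268, f(18)=-1276; answer -1276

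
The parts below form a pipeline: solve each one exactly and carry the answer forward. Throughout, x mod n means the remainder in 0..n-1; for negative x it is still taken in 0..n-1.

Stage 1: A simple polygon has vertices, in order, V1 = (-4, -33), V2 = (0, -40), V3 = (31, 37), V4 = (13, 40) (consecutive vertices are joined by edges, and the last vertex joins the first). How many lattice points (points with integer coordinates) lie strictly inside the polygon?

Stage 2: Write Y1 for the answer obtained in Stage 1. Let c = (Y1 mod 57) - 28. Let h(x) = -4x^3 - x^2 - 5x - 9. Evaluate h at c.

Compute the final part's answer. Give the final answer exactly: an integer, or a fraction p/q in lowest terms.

-141

Stage 1: cross terms: (-4*-40 - 0*-33)=160, (0*37 - 31*-40)=1240, (31*40 - 13*37)=759, (13*-33 - -4*40)=-269; twice the area = |1890| = 1890; area = 945; boundary points = 1 + 1 + 3 + 1 = 6; strictly interior points = area - boundary/2 + 1 = 943; answer 943
Stage 2: Y1 = 943; c = 3; -4*(3)^3 - 1*(3)^2 - 5*(3)^1 - 9 = (-108) + (-9) + (-15) + (-9) = -141; answer -141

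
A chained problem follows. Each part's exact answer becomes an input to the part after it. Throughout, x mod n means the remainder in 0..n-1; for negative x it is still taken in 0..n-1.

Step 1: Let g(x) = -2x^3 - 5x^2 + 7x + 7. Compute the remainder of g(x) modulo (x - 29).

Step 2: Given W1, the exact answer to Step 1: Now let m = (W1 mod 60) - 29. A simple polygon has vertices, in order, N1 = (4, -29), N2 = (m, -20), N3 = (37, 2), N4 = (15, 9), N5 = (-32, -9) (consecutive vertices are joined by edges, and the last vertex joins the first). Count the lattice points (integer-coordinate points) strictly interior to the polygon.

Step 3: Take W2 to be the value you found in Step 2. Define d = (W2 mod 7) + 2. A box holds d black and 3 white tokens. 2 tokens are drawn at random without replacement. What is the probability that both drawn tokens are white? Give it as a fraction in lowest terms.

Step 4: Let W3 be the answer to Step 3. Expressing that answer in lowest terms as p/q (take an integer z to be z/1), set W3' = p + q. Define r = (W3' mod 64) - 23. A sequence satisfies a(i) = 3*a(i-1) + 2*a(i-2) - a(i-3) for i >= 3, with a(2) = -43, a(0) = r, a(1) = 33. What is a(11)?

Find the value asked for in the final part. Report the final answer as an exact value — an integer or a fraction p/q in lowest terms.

-1649558

Step 1: remainder = value at the root: -2*(29)^3 - 5*(29)^2 + 7*(29)^1 + 7 = (-48778) + (-4205) + (203) + (7) = -52773; answer -52773
Step 2: W1 = -52773; m = -2; cross terms: (4*-20 - -2*-29)=-138, (-2*2 - 37*-20)=736, (37*9 - 15*2)=303, (15*-9 - -32*9)=153, (-32*-29 - 4*-9)=964; twice the area = |2018| = 2018; area = 1009; boundary points = 3 + 1 + 1 + 1 + 4 = 10; strictly interior points = area - boundary/2 + 1 = 1005; answer 1005
Step 3: W2 = 1005; d = 6; total draws C(9,2) = 36; favorable C(3,2) = 3; P = 1/12; answer 1/12
Step 4: W3 = 1/12; threaded value p + q = 13; r = -10; a(3) = 3*(-43) + 2*(33) - 1*(-10) = -53; iterating: a(3)=-53, a(4)=-278, a(5)=-897, a(6)=-3194, a(7)=-11098, a(8)=-38785, a(9)=-135357, a(10)=-472543, a(11)=-1649558; answer -1649558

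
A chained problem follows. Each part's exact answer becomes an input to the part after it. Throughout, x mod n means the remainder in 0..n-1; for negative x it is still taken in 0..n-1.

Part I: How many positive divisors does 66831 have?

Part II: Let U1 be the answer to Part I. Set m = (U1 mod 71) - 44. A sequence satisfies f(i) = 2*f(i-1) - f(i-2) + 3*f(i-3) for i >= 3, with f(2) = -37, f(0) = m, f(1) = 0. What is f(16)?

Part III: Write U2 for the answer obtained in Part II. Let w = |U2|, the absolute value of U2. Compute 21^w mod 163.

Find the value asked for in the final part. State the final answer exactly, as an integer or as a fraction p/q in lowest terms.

Part I: 66831 = 3 * 22277; number of divisors = (1+1) * (1+1) = 4; answer 4
Part II: U1 = 4; m = -40; f(3) = 2*(-37) - 1*(0) + 3*(-40) = -194; iterating: f(3)=-194, f(4)=-351, f(5)=-619, f(6)=-1469, f(7)=-3372, f(8)=-7132, f(9)=-15299, f(10)=-33582, f(11)=-73261, f(12)=-158837, f(13)=-345159, f(14)=-751264, f(15)=-1633880, f(16)=-3551973; answer -3551973
Part III: U2 = -3551973; w = 3551973; squarings mod 163: 21^1=21, 21^2=115, 21^4=22, 21^8=158, 21^16=25, 21^32=136, 21^64=77, 21^128=61, 21^256=135, 21^512=132, 21^1024=146, 21^2048=126, 21^4096=65, 21^8192=150, 21^16384=6, 21^32768=36, 21^65536=155, 21^131072=64, 21^262144=21, 21^524288=115, 21^1048576=22, 21^2097152=158; 21^3551973 = 21^1 * 21^4 * 21^32 * 21^64 * 21^128 * 21^512 * 21^4096 * 21^8192 * 21^131072 * 21^262144 * 21^1048576 * 21^2097152 = 40 (mod 163); answer 40

40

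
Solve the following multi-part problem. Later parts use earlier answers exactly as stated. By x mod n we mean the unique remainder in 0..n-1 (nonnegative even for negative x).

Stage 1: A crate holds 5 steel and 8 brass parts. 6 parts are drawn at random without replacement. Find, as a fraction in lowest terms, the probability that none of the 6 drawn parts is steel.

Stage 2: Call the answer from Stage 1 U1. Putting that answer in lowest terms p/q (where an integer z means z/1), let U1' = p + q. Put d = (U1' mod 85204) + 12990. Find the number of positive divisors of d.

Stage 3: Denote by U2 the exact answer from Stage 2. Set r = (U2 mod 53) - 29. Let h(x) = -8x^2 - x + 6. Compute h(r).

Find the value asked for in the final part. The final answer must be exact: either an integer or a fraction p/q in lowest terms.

Stage 1: total draws C(13,6) = 1716; favorable C(8,6) = 28; P = 7/429; answer 7/429
Stage 2: U1 = 7/429; threaded value p + q = 436; d = 13426; 13426 = 2 * 7^2 * 137; number of divisors = (1+1) * (2+1) * (1+1) = 12; answer 12
Stage 3: U2 = 12; r = -17; -8*(-17)^2 - 1*(-17)^1 + 6 = (-2312) + (17) + (6) = -2289; answer -2289

-2289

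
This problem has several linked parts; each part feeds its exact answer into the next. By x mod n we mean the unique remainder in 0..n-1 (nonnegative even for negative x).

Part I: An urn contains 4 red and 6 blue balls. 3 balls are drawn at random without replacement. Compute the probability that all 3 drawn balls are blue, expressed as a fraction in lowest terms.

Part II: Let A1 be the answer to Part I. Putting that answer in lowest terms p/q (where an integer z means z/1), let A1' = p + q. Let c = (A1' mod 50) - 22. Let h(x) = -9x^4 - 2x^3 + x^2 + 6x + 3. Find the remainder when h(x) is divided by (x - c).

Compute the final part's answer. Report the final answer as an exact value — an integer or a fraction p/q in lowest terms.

-448737

Part I: total draws C(10,3) = 120; favorable C(6,3) = 20; P = 1/6; answer 1/6
Part II: A1 = 1/6; threaded value p + q = 7; c = -15; remainder = value at the root: -9*(-15)^4 - 2*(-15)^3 + 1*(-15)^2 + 6*(-15)^1 + 3 = (-455625) + (6750) + (225) + (-90) + (3) = -448737; answer -448737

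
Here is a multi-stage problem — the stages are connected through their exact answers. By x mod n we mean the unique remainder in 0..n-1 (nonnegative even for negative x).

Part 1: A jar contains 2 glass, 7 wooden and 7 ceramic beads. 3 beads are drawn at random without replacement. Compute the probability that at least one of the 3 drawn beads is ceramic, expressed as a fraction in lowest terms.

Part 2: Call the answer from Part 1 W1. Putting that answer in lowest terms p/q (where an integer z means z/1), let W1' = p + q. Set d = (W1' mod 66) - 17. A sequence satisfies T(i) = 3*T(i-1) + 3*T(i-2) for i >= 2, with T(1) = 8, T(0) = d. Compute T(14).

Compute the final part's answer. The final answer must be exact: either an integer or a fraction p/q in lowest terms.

Part 1: total draws C(16,3) = 560; complement C(9,3) = 84; favorable 560 - 84 = 476; P = 17/20; answer 17/20
Part 2: W1 = 17/20; threaded value p + q = 37; d = 20; T(2) = 3*(8) + 3*(20) = 84; iterating: T(2)=84, T(3)=276, T(4)=1080, T(5)=4068, T(6)=15444, T(7)=58536, T(8)=221940, T(9)=841428, T(10)=3190104, T(11)=12094596, T(12)=45854100, T(13)=173846088, T(14)=659100564; answer 659100564

659100564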